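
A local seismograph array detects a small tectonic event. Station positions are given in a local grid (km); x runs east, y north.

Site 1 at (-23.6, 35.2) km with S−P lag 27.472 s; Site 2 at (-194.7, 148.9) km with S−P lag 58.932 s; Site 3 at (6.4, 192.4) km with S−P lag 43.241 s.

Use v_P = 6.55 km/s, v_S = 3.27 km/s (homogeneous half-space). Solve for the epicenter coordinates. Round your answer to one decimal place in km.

Distance from S−P lag: d = Δt · v_P v_S / (v_P − v_S) = Δt · (6.55·3.27)/(6.55−3.27) ≈ 6.5300·Δt.
So d_Site 1 = 179.39, d_Site 2 = 384.83, d_Site 3 = 282.37 km.
Circle about each station: (x + 23.6)² + (y − 35.2)² = 179.39²; (x + 194.7)² + (y − 148.9)² = 384.83²; (x − 6.4)² + (y − 192.4)² = 282.37².
Subtracting the Site 1 equation from the Site 2 and Site 3 equations removes the quadratic terms:
-342.2 x + 227.4 y = -57630.06
60.0 x + 314.4 y = -12289.32
Solving the 2×2 system: x ≈ 126.4, y ≈ -63.2 km.

126.4 km east, -63.2 km north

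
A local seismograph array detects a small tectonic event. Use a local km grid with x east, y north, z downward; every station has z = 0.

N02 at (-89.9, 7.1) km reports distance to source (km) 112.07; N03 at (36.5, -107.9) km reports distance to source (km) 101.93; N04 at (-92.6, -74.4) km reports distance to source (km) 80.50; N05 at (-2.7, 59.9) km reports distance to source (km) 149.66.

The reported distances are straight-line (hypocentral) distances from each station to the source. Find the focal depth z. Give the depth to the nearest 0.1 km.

Each station gives a sphere (x−x_i)² + (y−y_i)² + z² = d_i² (stations at z=0).
Subtracting the N02 sphere from N03 and N04: z² cancels, leaving linear equations in x and y:
252.8 x − 230.0 y = 7012.20
-5.4 x − 163.0 y = 12057.13
Solving: x ≈ -38.403, y ≈ -72.698 km (keep extra digits for the depth step; rounded: -38.4, -72.7).
Then from the N02 sphere: z² = 112.07² − (x + 89.9)² − (y − 7.1)² with x = -38.403, y = -72.698, so z ≈ 59.498 ≈ 59.5 km.
Check against N05 (with the unrounded solution): distance 149.66 ≈ 149.66 km. ✓

depth ≈ 59.5 km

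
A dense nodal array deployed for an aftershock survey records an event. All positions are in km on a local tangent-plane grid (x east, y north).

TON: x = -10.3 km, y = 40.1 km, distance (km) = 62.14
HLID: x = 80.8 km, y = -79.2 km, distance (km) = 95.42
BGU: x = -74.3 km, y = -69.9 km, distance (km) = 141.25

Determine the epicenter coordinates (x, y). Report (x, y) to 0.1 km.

Circle about each station: (x + 10.3)² + (y − 40.1)² = 62.14²; (x − 80.8)² + (y + 79.2)² = 95.42²; (x + 74.3)² + (y + 69.9)² = 141.25².
Subtracting pairs of circle equations eliminates x²+y² and gives linear equations (the radical axes):
182.2 x − 238.6 y = 5843.58
-128.0 x − 220.0 y = -7397.78
Solving the 2×2 system: x ≈ 43.2, y ≈ 8.5 km.

43.2 km east, 8.5 km north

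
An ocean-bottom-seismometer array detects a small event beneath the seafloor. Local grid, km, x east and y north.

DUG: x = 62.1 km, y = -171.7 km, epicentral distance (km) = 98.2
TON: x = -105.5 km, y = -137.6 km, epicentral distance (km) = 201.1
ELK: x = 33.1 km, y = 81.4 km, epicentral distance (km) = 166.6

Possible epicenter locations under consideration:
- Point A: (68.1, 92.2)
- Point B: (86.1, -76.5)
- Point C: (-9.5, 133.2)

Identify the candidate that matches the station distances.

For each candidate, compare |candidate − station| to the reported distance:
Point A: residuals DUG 165.8, TON 86.9, ELK 130.0 → max 165.8 km
Point B: residuals DUG 0.0, TON 0.0, ELK 0.0 → max 0.0 km
Point C: residuals DUG 215.0, TON 86.2, ELK 99.5 → max 215.0 km
Only Point B has all residuals ≈ 0.

Point B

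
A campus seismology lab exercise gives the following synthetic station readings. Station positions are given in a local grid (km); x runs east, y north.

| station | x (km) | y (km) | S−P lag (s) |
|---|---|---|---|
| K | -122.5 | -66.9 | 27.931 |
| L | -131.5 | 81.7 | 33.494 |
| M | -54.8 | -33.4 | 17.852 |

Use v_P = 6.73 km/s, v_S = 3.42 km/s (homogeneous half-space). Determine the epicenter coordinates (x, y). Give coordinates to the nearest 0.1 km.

Distance from S−P lag: d = Δt · v_P v_S / (v_P − v_S) = Δt · (6.73·3.42)/(6.73−3.42) ≈ 6.9537·Δt.
So d_K = 194.22, d_L = 232.91, d_M = 124.14 km.
Circle about each station: (x + 122.5)² + (y + 66.9)² = 194.22²; (x + 131.5)² + (y − 81.7)² = 232.91²; (x + 54.8)² + (y + 33.4)² = 124.14².
Subtracting pairs of circle equations eliminates x²+y² and gives linear equations (the radical axes):
-18.0 x + 297.2 y = -12040.38
135.4 x + 67.0 y = 6947.41
Solving the 2×2 system: x ≈ 69.3, y ≈ -36.3 km.
Check against K (with the unrounded x, y): √((x + 122.5)²+(y + 66.9)²) = 194.20 ≈ 194.22 km. ✓

69.3 km east, -36.3 km north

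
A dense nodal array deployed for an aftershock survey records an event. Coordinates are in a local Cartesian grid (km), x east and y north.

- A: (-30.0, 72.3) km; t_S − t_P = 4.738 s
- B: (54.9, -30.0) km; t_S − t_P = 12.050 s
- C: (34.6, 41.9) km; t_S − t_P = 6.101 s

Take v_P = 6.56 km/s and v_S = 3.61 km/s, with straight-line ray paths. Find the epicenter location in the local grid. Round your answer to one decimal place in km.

Distance from S−P lag: d = Δt · v_P v_S / (v_P − v_S) = Δt · (6.56·3.61)/(6.56−3.61) ≈ 8.0277·Δt.
So d_A = 38.04, d_B = 96.73, d_C = 48.98 km.
Circle about each station: (x + 30.0)² + (y − 72.3)² = 38.04²; (x − 54.9)² + (y + 30.0)² = 96.73²; (x − 34.6)² + (y − 41.9)² = 48.98².
Subtracting the A equation from the B and C equations removes the quadratic terms:
169.8 x − 204.6 y = -10122.93
129.2 x − 60.8 y = -4126.52
Solving the 2×2 system: x ≈ -14.2, y ≈ 37.7 km.

x ≈ -14.2 km, y ≈ 37.7 km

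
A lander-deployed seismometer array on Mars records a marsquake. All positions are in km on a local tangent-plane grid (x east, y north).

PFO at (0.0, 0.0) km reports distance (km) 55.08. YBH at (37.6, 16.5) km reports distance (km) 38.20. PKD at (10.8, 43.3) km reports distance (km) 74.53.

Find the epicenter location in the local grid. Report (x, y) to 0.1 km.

x ≈ 51.7 km, y ≈ -19.0 km

Circle about each station: x² + y² = 55.08²; (x − 37.6)² + (y − 16.5)² = 38.20²; (x − 10.8)² + (y − 43.3)² = 74.53².
Subtracting pairs of circle equations eliminates x²+y² and gives linear equations (the radical axes):
75.2 x + 33.0 y = 3260.58
21.6 x + 86.6 y = -529.38
Solving the 2×2 system: x ≈ 51.7, y ≈ -19.0 km.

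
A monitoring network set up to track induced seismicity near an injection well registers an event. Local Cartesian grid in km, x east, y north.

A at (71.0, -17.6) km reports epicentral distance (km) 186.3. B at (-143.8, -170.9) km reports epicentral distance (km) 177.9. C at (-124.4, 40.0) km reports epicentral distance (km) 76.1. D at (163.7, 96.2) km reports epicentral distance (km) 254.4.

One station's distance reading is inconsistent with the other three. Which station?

A

Solve using three stations at a time. Using B, C, D (subtract circle equations pairwise → linear system) gives (x, y) ≈ (-67.3, -10.3).
Distances from that point to each station vs reported:
  A: calculated 138.5 vs reported 186.3 → residual 47.8 km
  B: calculated 177.9 vs reported 177.9 → residual 0.0 km
  C: calculated 76.1 vs reported 76.1 → residual 0.0 km
  D: calculated 254.4 vs reported 254.4 → residual 0.0 km
B, C, D are mutually consistent (residuals ≈ 0); A is off by 47.8 km.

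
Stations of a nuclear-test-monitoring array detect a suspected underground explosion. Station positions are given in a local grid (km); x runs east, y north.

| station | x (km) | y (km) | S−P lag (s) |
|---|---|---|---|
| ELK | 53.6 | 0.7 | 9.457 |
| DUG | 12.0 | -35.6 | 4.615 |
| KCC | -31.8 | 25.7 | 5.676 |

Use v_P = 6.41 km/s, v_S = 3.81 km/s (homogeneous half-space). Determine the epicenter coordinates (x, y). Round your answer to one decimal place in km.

Distance from S−P lag: d = Δt · v_P v_S / (v_P − v_S) = Δt · (6.41·3.81)/(6.41−3.81) ≈ 9.3931·Δt.
So d_ELK = 88.83, d_DUG = 43.35, d_KCC = 53.32 km.
Circle about each station: (x − 53.6)² + (y − 0.7)² = 88.83²; (x − 12.0)² + (y + 35.6)² = 43.35²; (x + 31.8)² + (y − 25.7)² = 53.32².
Subtracting the ELK equation from the DUG and KCC equations removes the quadratic terms:
-83.2 x − 72.6 y = 4549.46
-170.8 x + 50.0 y = 3846.03
Solving the 2×2 system: x ≈ -30.6, y ≈ -27.6 km.
Check against ELK (with the unrounded x, y): √((x − 53.6)²+(y − 0.7)²) = 88.83 ≈ 88.83 km. ✓

(-30.6, -27.6)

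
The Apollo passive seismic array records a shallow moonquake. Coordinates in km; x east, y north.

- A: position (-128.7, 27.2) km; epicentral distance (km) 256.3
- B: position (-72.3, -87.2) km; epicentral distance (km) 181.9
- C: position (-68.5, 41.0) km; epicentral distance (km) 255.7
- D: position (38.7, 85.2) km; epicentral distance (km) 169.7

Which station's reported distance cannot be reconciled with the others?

C

Solve using three stations at a time. Using A, B, D (subtract circle equations pairwise → linear system) gives (x, y) ≈ (108.7, -69.4).
Distances from that point to each station vs reported:
  A: calculated 256.3 vs reported 256.3 → residual 0.0 km
  B: calculated 181.9 vs reported 181.9 → residual 0.0 km
  C: calculated 208.7 vs reported 255.7 → residual 47.0 km
  D: calculated 169.7 vs reported 169.7 → residual 0.0 km
A, B, D are mutually consistent (residuals ≈ 0); C is off by 47.0 km.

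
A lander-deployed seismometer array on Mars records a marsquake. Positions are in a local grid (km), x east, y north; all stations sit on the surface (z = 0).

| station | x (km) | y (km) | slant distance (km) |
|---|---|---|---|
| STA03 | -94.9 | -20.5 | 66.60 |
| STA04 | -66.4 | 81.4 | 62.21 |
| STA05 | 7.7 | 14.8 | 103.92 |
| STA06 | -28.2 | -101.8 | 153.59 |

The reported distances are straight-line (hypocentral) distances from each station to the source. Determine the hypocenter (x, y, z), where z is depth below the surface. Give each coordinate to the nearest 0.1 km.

Each station gives a sphere (x−x_i)² + (y−y_i)² + z² = d_i² (stations at z=0).
Subtracting the STA03 sphere from STA04 and STA05: z² cancels, leaving linear equations in x and y:
57.0 x + 203.8 y = 2174.14
205.2 x + 70.6 y = -15511.74
Solving: x ≈ -87.703, y ≈ 35.197 km (keep extra digits for the depth step; rounded: -87.7, 35.2).
Then from the STA03 sphere: z² = 66.60² − (x + 94.9)² − (y + 20.5)² with x = -87.703, y = 35.197, so z ≈ 35.800 ≈ 35.8 km.

(-87.7, 35.2, 35.8)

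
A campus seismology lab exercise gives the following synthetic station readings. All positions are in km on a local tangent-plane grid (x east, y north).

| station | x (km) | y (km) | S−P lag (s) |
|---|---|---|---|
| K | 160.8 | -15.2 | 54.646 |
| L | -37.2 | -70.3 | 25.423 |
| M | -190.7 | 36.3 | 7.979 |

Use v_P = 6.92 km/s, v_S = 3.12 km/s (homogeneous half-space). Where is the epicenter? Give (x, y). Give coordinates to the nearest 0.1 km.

-147.3 km east, 23.2 km north

Distance from S−P lag: d = Δt · v_P v_S / (v_P − v_S) = Δt · (6.92·3.12)/(6.92−3.12) ≈ 5.6817·Δt.
So d_K = 310.48, d_L = 144.45, d_M = 45.33 km.
Circle about each station: (x − 160.8)² + (y + 15.2)² = 310.48²; (x + 37.2)² + (y + 70.3)² = 144.45²; (x + 190.7)² + (y − 36.3)² = 45.33².
Subtracting the K equation from the L and M equations removes the quadratic terms:
-396.0 x − 110.2 y = 55770.28
-703.0 x + 103.0 y = 105939.52
Solving the 2×2 system: x ≈ -147.3, y ≈ 23.2 km.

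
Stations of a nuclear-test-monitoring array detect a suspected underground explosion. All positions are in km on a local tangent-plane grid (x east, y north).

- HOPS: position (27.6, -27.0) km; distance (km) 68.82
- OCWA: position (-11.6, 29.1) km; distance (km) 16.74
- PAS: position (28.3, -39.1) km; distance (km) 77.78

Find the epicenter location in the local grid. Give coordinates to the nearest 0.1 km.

Circle about each station: (x − 27.6)² + (y + 27.0)² = 68.82²; (x + 11.6)² + (y − 29.1)² = 16.74²; (x − 28.3)² + (y + 39.1)² = 77.78².
Subtracting the HOPS equation from the OCWA and PAS equations removes the quadratic terms:
-78.4 x + 112.2 y = 3946.57
1.4 x − 24.2 y = -474.60
Solving the 2×2 system: x ≈ -24.3, y ≈ 18.2 km.

(-24.3, 18.2)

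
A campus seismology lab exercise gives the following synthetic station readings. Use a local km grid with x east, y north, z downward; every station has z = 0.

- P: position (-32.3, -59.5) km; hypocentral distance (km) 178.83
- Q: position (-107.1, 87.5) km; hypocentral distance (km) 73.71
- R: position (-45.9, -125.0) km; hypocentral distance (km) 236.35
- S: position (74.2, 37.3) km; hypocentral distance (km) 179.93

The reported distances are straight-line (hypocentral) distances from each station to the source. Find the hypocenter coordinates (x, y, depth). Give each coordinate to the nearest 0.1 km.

Each station gives a sphere (x−x_i)² + (y−y_i)² + z² = d_i² (stations at z=0).
Subtracting the P sphere from Q and R: z² cancels, leaving linear equations in x and y:
-149.6 x + 294.0 y = 41090.12
-27.2 x − 131.0 y = -10732.88
Solving: x ≈ -80.717, y ≈ 98.690 km (keep extra digits for the depth step; rounded: -80.7, 98.7).
Then from the P sphere: z² = 178.83² − (x + 32.3)² − (y + 59.5)² with x = -80.717, y = 98.690, so z ≈ 67.911 ≈ 67.9 km.

x ≈ -80.7 km, y ≈ 98.7 km, depth ≈ 67.9 km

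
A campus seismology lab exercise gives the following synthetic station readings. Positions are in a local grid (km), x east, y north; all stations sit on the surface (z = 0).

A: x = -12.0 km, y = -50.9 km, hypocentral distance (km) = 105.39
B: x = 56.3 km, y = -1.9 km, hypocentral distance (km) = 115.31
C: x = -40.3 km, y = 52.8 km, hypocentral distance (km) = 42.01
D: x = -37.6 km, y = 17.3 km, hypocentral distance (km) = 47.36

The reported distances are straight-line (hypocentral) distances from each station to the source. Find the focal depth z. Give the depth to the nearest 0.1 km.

40.4 km

Each station gives a sphere (x−x_i)² + (y−y_i)² + z² = d_i² (stations at z=0).
Subtracting the A sphere from B and C: z² cancels, leaving linear equations in x and y:
136.6 x + 98.0 y = -1750.85
-56.6 x + 207.4 y = 11019.33
Solving: x ≈ -42.595, y ≈ 41.507 km (keep extra digits for the depth step; rounded: -42.6, 41.5).
Then from the A sphere: z² = 105.39² − (x + 12.0)² − (y + 50.9)² with x = -42.595, y = 41.507, so z ≈ 40.397 ≈ 40.4 km.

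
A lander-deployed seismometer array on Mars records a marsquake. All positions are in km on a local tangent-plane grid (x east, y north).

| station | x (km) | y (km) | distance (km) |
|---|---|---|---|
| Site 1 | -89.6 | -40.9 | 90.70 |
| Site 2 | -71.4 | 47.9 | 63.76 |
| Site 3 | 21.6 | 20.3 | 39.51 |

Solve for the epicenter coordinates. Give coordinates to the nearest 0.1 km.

Circle about each station: (x + 89.6)² + (y + 40.9)² = 90.70²; (x + 71.4)² + (y − 47.9)² = 63.76²; (x − 21.6)² + (y − 20.3)² = 39.51².
Subtracting pairs of circle equations eliminates x²+y² and gives linear equations (the radical axes):
36.4 x + 177.6 y = 1852.55
222.4 x + 122.4 y = -2156.87
Solving the 2×2 system: x ≈ -17.4, y ≈ 14.0 km.

-17.4 km east, 14.0 km north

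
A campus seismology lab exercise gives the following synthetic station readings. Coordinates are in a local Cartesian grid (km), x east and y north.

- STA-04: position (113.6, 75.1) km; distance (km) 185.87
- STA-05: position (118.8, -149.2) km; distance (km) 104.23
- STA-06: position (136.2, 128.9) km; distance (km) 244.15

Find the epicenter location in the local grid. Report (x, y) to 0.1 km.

Circle about each station: (x − 113.6)² + (y − 75.1)² = 185.87²; (x − 118.8)² + (y + 149.2)² = 104.23²; (x − 136.2)² + (y − 128.9)² = 244.15².
Subtracting pairs of circle equations eliminates x²+y² and gives linear equations (the radical axes):
10.4 x − 448.6 y = 41512.87
45.2 x + 107.6 y = -8440.89
Solving the 2×2 system: x ≈ 31.8, y ≈ -91.8 km.

(31.8, -91.8)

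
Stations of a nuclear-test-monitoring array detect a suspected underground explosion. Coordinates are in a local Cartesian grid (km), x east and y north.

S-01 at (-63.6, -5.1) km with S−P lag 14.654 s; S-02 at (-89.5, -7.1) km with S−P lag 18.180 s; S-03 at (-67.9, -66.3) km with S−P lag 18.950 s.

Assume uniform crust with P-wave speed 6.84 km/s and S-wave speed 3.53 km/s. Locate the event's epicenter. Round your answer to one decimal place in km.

Distance from S−P lag: d = Δt · v_P v_S / (v_P − v_S) = Δt · (6.84·3.53)/(6.84−3.53) ≈ 7.2946·Δt.
So d_S-01 = 106.90, d_S-02 = 132.62, d_S-03 = 138.23 km.
Circle about each station: (x + 63.6)² + (y + 5.1)² = 106.90²; (x + 89.5)² + (y + 7.1)² = 132.62²; (x + 67.9)² + (y + 66.3)² = 138.23².
Subtracting pairs of circle equations eliminates x²+y² and gives linear equations (the radical axes):
-51.8 x − 4.0 y = -2170.76
-8.6 x − 122.4 y = -2744.79
Solving the 2×2 system: x ≈ 40.4, y ≈ 19.6 km.

x ≈ 40.4 km, y ≈ 19.6 km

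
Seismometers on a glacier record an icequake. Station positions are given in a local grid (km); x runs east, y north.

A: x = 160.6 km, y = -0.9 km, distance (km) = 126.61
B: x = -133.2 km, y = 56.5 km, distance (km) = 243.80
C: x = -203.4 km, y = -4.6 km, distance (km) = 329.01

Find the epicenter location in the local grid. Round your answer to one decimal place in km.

Circle about each station: (x − 160.6)² + (y + 0.9)² = 126.61²; (x + 133.2)² + (y − 56.5)² = 243.80²; (x + 203.4)² + (y + 4.6)² = 329.01².
Subtracting the A equation from the B and C equations removes the quadratic terms:
-587.6 x + 114.8 y = -48267.03
-728.0 x − 7.4 y = -76617.94
Solving the 2×2 system: x ≈ 104.1, y ≈ 112.4 km.
Check against A (with the unrounded x, y): √((x − 160.6)²+(y + 0.9)²) = 126.60 ≈ 126.61 km. ✓

104.1 km east, 112.4 km north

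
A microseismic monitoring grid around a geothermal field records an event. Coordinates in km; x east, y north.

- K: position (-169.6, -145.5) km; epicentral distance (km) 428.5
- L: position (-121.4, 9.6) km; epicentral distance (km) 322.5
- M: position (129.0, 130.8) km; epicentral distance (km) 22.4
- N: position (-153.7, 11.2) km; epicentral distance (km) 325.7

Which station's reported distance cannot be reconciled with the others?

L

Solve using three stations at a time. Using K, M, N (subtract circle equations pairwise → linear system) gives (x, y) ≈ (141.2, 149.5).
Distances from that point to each station vs reported:
  K: calculated 428.5 vs reported 428.5 → residual 0.0 km
  L: calculated 297.5 vs reported 322.5 → residual 25.0 km
  M: calculated 22.3 vs reported 22.4 → residual 0.1 km
  N: calculated 325.7 vs reported 325.7 → residual 0.0 km
K, M, N are mutually consistent (residuals ≈ 0); L is off by 25.0 km.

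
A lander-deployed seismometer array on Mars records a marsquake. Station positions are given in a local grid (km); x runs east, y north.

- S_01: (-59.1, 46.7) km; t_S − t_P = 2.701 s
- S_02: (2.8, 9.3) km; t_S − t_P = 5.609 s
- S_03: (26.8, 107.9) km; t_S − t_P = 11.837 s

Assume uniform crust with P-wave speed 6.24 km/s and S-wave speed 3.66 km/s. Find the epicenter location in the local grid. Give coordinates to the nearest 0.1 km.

Distance from S−P lag: d = Δt · v_P v_S / (v_P − v_S) = Δt · (6.24·3.66)/(6.24−3.66) ≈ 8.8521·Δt.
So d_S_01 = 23.91, d_S_02 = 49.65, d_S_03 = 104.78 km.
Circle about each station: (x + 59.1)² + (y − 46.7)² = 23.91²; (x − 2.8)² + (y − 9.3)² = 49.65²; (x − 26.8)² + (y − 107.9)² = 104.78².
Subtracting the S_01 equation from the S_02 and S_03 equations removes the quadratic terms:
123.8 x − 74.8 y = -7472.80
171.8 x + 122.4 y = -3720.21
Solving the 2×2 system: x ≈ -42.6, y ≈ 29.4 km.

x ≈ -42.6 km, y ≈ 29.4 km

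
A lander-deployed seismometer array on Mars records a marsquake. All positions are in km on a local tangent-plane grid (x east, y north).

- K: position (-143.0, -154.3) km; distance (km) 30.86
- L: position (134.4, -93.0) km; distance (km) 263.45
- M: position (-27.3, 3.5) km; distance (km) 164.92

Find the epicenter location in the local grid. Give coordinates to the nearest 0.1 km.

Circle about each station: (x + 143.0)² + (y + 154.3)² = 30.86²; (x − 134.4)² + (y + 93.0)² = 263.45²; (x + 27.3)² + (y − 3.5)² = 164.92².
Subtracting the K equation from the L and M equations removes the quadratic terms:
554.8 x + 122.6 y = -85998.69
231.4 x + 315.6 y = -69746.22
Solving the 2×2 system: x ≈ -126.7, y ≈ -128.1 km.

x ≈ -126.7 km, y ≈ -128.1 km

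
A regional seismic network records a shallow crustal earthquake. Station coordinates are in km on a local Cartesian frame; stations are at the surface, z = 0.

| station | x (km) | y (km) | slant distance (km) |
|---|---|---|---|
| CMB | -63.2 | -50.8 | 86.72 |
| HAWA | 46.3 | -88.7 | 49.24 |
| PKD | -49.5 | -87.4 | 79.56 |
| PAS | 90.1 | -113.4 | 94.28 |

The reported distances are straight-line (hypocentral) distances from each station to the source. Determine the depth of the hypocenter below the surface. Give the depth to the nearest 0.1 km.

Each station gives a sphere (x−x_i)² + (y−y_i)² + z² = d_i² (stations at z=0).
Subtracting the CMB sphere from HAWA and PKD: z² cancels, leaving linear equations in x and y:
219.0 x − 75.8 y = 8532.28
27.4 x − 73.2 y = 4704.69
Solving: x ≈ 19.202, y ≈ -57.084 km (keep extra digits for the depth step; rounded: 19.2, -57.1).
Then from the CMB sphere: z² = 86.72² − (x + 63.2)² − (y + 50.8)² with x = 19.202, y = -57.084, so z ≈ 26.283 ≈ 26.3 km.

26.3 km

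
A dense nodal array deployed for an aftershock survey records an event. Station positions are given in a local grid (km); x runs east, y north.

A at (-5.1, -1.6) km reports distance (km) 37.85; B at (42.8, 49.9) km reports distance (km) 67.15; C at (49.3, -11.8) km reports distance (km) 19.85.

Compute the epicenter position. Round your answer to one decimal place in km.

29.9 km east, -16.0 km north

Circle about each station: (x + 5.1)² + (y + 1.6)² = 37.85²; (x − 42.8)² + (y − 49.9)² = 67.15²; (x − 49.3)² + (y + 11.8)² = 19.85².
Subtracting the A equation from the B and C equations removes the quadratic terms:
95.8 x + 103.0 y = 1216.78
108.8 x − 20.4 y = 3579.76
Solving the 2×2 system: x ≈ 29.9, y ≈ -16.0 km.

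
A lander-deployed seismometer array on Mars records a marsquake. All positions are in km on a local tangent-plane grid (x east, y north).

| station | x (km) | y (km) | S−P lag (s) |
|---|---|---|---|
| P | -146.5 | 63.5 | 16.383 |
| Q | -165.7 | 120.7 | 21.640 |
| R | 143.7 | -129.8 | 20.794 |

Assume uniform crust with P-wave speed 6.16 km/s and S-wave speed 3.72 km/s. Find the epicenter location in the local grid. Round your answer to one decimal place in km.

-13.7 km east, -14.2 km north

Distance from S−P lag: d = Δt · v_P v_S / (v_P − v_S) = Δt · (6.16·3.72)/(6.16−3.72) ≈ 9.3915·Δt.
So d_P = 153.86, d_Q = 203.23, d_R = 195.29 km.
Circle about each station: (x + 146.5)² + (y − 63.5)² = 153.86²; (x + 165.7)² + (y − 120.7)² = 203.23²; (x − 143.7)² + (y + 129.8)² = 195.29².
Subtracting the P equation from the Q and R equations removes the quadratic terms:
-38.4 x + 114.4 y = -1099.05
580.4 x − 386.6 y = -2462.05
Solving the 2×2 system: x ≈ -13.7, y ≈ -14.2 km.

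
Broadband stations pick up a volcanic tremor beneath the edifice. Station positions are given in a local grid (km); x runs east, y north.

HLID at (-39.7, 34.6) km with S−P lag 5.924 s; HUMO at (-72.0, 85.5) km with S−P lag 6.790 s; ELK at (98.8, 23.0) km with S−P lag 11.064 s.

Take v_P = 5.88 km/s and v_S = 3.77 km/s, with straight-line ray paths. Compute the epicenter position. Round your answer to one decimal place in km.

Distance from S−P lag: d = Δt · v_P v_S / (v_P − v_S) = Δt · (5.88·3.77)/(5.88−3.77) ≈ 10.5060·Δt.
So d_HLID = 62.24, d_HUMO = 71.34, d_ELK = 116.24 km.
Circle about each station: (x + 39.7)² + (y − 34.6)² = 62.24²; (x + 72.0)² + (y − 85.5)² = 71.34²; (x − 98.8)² + (y − 23.0)² = 116.24².
Subtracting the HLID equation from the HUMO and ELK equations removes the quadratic terms:
-64.6 x + 101.8 y = 8505.42
277.0 x − 23.2 y = -2120.73
Solving the 2×2 system: x ≈ -0.7, y ≈ 83.1 km.

(-0.7, 83.1)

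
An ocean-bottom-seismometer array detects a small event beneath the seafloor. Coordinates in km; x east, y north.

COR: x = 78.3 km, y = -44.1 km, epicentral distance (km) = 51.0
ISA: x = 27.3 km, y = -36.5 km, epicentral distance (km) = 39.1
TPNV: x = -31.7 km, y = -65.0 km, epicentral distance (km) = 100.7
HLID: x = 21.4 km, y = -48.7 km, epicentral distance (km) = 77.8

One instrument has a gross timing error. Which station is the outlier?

HLID

Solve using three stations at a time. Using COR, ISA, TPNV (subtract circle equations pairwise → linear system) gives (x, y) ≈ (47.8, -3.2).
Distances from that point to each station vs reported:
  COR: calculated 51.0 vs reported 51.0 → residual 0.0 km
  ISA: calculated 39.1 vs reported 39.1 → residual 0.0 km
  TPNV: calculated 100.7 vs reported 100.7 → residual 0.0 km
  HLID: calculated 52.6 vs reported 77.8 → residual 25.2 km
COR, ISA, TPNV are mutually consistent (residuals ≈ 0); HLID is off by 25.2 km.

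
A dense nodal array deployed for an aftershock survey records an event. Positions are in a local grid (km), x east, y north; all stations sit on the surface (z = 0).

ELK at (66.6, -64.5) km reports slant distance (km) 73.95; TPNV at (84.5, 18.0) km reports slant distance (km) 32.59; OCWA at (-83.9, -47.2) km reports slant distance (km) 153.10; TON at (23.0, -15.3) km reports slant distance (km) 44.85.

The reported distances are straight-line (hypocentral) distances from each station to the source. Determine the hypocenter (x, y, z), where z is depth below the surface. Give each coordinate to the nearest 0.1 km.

x ≈ 58.3 km, y ≈ 7.2 km, depth ≈ 16.1 km

Each station gives a sphere (x−x_i)² + (y−y_i)² + z² = d_i² (stations at z=0).
Subtracting the ELK sphere from TPNV and OCWA: z² cancels, leaving linear equations in x and y:
35.8 x + 165.0 y = 3274.93
-301.0 x + 34.6 y = -17299.77
Solving: x ≈ 58.302, y ≈ 7.198 km (keep extra digits for the depth step; rounded: 58.3, 7.2).
Then from the ELK sphere: z² = 73.95² − (x − 66.6)² − (y + 64.5)² with x = 58.302, y = 7.198, so z ≈ 16.098 ≈ 16.1 km.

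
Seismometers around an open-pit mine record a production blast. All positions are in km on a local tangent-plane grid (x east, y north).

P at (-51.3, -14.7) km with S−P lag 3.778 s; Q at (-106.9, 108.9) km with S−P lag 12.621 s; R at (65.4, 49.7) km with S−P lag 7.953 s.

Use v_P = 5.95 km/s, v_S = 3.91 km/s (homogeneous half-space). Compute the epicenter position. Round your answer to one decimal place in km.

Distance from S−P lag: d = Δt · v_P v_S / (v_P − v_S) = Δt · (5.95·3.91)/(5.95−3.91) ≈ 11.4042·Δt.
So d_P = 43.08, d_Q = 143.93, d_R = 90.70 km.
Circle about each station: (x + 51.3)² + (y + 14.7)² = 43.08²; (x + 106.9)² + (y − 108.9)² = 143.93²; (x − 65.4)² + (y − 49.7)² = 90.70².
Subtracting the P equation from the Q and R equations removes the quadratic terms:
-111.2 x + 247.2 y = 1579.08
233.4 x + 128.8 y = -2471.13
Solving the 2×2 system: x ≈ -11.3, y ≈ 1.3 km.

x ≈ -11.3 km, y ≈ 1.3 km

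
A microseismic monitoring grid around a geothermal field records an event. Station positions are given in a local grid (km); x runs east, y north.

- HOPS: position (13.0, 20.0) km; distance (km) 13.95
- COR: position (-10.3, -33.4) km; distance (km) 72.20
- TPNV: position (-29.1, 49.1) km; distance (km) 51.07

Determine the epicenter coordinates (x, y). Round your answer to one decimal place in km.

x ≈ 19.2 km, y ≈ 32.5 km

Circle about each station: (x − 13.0)² + (y − 20.0)² = 13.95²; (x + 10.3)² + (y + 33.4)² = 72.20²; (x + 29.1)² + (y − 49.1)² = 51.07².
Subtracting the HOPS equation from the COR and TPNV equations removes the quadratic terms:
-46.6 x − 106.8 y = -4365.59
-84.2 x + 58.2 y = 275.08
Solving the 2×2 system: x ≈ 19.2, y ≈ 32.5 km.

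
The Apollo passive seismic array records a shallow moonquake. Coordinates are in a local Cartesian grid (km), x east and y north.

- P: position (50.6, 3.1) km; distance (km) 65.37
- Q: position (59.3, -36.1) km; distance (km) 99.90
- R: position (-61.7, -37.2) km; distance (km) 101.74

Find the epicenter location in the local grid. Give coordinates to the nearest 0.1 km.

Circle about each station: (x − 50.6)² + (y − 3.1)² = 65.37²; (x − 59.3)² + (y + 36.1)² = 99.90²; (x + 61.7)² + (y + 37.2)² = 101.74².
Subtracting the P equation from the Q and R equations removes the quadratic terms:
17.4 x − 78.4 y = -3457.04
-224.6 x − 80.6 y = -3457.03
Solving the 2×2 system: x ≈ -0.4, y ≈ 44.0 km.
Check against P (with the unrounded x, y): √((x − 50.6)²+(y − 3.1)²) = 65.38 ≈ 65.37 km. ✓

x ≈ -0.4 km, y ≈ 44.0 km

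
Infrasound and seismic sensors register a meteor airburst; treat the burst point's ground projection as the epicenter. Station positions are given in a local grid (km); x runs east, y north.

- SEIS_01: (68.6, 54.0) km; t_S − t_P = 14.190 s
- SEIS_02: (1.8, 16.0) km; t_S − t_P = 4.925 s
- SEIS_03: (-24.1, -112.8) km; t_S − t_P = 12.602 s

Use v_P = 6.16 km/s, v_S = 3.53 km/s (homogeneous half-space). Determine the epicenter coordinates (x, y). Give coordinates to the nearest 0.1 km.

(-30.5, -8.8)

Distance from S−P lag: d = Δt · v_P v_S / (v_P − v_S) = Δt · (6.16·3.53)/(6.16−3.53) ≈ 8.2680·Δt.
So d_SEIS_01 = 117.32, d_SEIS_02 = 40.72, d_SEIS_03 = 104.19 km.
Circle about each station: (x − 68.6)² + (y − 54.0)² = 117.32²; (x − 1.8)² + (y − 16.0)² = 40.72²; (x + 24.1)² + (y + 112.8)² = 104.19².
Subtracting the SEIS_01 equation from the SEIS_02 and SEIS_03 equations removes the quadratic terms:
-133.6 x − 76.0 y = 4743.14
-185.4 x − 333.6 y = 8591.12
Solving the 2×2 system: x ≈ -30.5, y ≈ -8.8 km.
Check against SEIS_01 (with the unrounded x, y): √((x − 68.6)²+(y − 54.0)²) = 117.32 ≈ 117.32 km. ✓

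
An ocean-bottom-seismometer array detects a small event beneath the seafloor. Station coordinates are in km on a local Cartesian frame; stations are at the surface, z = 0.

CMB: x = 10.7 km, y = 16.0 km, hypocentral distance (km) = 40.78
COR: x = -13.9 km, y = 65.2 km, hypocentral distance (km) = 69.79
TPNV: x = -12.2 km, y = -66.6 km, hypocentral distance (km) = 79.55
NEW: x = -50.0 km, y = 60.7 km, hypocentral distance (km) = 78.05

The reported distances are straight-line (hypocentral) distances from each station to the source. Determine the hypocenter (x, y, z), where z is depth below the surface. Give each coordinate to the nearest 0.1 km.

Each station gives a sphere (x−x_i)² + (y−y_i)² + z² = d_i² (stations at z=0).
Subtracting the CMB sphere from COR and TPNV: z² cancels, leaving linear equations in x and y:
-49.2 x + 98.4 y = 866.12
-45.8 x − 165.2 y = -451.28
Solving: x ≈ -7.810, y ≈ 4.897 km (keep extra digits for the depth step; rounded: -7.8, 4.9).
Then from the CMB sphere: z² = 40.78² − (x − 10.7)² − (y − 16.0)² with x = -7.810, y = 4.897, so z ≈ 34.599 ≈ 34.6 km.
Check against NEW (with the unrounded solution): distance 78.05 ≈ 78.05 km. ✓

(-7.8, 4.9, 34.6)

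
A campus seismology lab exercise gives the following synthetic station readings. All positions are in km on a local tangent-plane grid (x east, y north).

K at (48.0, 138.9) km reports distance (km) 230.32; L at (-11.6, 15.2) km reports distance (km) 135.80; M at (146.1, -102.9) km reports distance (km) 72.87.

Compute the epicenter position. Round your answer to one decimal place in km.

Circle about each station: (x − 48.0)² + (y − 138.9)² = 230.32²; (x + 11.6)² + (y − 15.2)² = 135.80²; (x − 146.1)² + (y + 102.9)² = 72.87².
Subtracting the K equation from the L and M equations removes the quadratic terms:
-119.2 x − 247.4 y = 13374.05
196.2 x − 483.6 y = 58073.68
Solving the 2×2 system: x ≈ 74.4, y ≈ -89.9 km.

(74.4, -89.9)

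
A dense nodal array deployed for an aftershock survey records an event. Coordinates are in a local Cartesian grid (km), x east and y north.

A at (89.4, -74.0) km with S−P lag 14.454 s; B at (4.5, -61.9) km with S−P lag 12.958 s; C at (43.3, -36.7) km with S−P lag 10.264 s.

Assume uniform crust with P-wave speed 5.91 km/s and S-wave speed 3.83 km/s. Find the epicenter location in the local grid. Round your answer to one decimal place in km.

38.7 km east, 74.9 km north

Distance from S−P lag: d = Δt · v_P v_S / (v_P − v_S) = Δt · (5.91·3.83)/(5.91−3.83) ≈ 10.8824·Δt.
So d_A = 157.29, d_B = 141.01, d_C = 111.70 km.
Circle about each station: (x − 89.4)² + (y + 74.0)² = 157.29²; (x − 4.5)² + (y + 61.9)² = 141.01²; (x − 43.3)² + (y + 36.7)² = 111.70².
Subtracting the A equation from the B and C equations removes the quadratic terms:
-169.8 x + 24.2 y = -4760.18
-92.2 x + 74.6 y = 2016.67
Solving the 2×2 system: x ≈ 38.7, y ≈ 74.9 km.
Check against A (with the unrounded x, y): √((x − 89.4)²+(y + 74.0)²) = 157.26 ≈ 157.29 km. ✓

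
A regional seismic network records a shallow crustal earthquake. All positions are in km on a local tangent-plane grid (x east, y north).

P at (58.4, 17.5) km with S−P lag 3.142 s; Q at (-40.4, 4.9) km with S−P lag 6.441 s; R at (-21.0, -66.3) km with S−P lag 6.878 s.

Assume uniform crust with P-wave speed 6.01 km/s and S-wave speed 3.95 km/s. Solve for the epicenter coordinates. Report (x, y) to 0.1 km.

x ≈ 32.7 km, y ≈ -8.0 km

Distance from S−P lag: d = Δt · v_P v_S / (v_P − v_S) = Δt · (6.01·3.95)/(6.01−3.95) ≈ 11.5240·Δt.
So d_P = 36.21, d_Q = 74.23, d_R = 79.26 km.
Circle about each station: (x − 58.4)² + (y − 17.5)² = 36.21²; (x + 40.4)² + (y − 4.9)² = 74.23²; (x + 21.0)² + (y + 66.3)² = 79.26².
Subtracting the P equation from the Q and R equations removes the quadratic terms:
-197.6 x − 25.2 y = -6259.57
-158.8 x − 167.6 y = -3851.10
Solving the 2×2 system: x ≈ 32.7, y ≈ -8.0 km.
Check against P (with the unrounded x, y): √((x − 58.4)²+(y − 17.5)²) = 36.21 ≈ 36.21 km. ✓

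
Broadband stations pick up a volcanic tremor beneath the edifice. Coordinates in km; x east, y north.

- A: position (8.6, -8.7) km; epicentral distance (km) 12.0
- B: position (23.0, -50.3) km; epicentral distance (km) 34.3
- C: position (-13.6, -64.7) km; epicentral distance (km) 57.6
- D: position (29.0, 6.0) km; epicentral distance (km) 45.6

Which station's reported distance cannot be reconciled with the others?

Solve using three stations at a time. Using A, B, C (subtract circle equations pairwise → linear system) gives (x, y) ≈ (17.8, -16.4).
Distances from that point to each station vs reported:
  A: calculated 12.0 vs reported 12.0 → residual 0.0 km
  B: calculated 34.3 vs reported 34.3 → residual 0.0 km
  C: calculated 57.6 vs reported 57.6 → residual 0.0 km
  D: calculated 25.1 vs reported 45.6 → residual 20.5 km
A, B, C are mutually consistent (residuals ≈ 0); D is off by 20.5 km.

D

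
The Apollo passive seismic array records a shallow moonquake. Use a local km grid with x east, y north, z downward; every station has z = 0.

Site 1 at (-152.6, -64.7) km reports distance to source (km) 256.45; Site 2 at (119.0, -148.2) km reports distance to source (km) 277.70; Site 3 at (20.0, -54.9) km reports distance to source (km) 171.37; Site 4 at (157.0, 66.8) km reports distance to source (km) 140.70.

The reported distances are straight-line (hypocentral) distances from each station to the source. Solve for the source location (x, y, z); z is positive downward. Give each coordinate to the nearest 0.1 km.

Each station gives a sphere (x−x_i)² + (y−y_i)² + z² = d_i² (stations at z=0).
Subtracting the Site 1 sphere from Site 2 and Site 3: z² cancels, leaving linear equations in x and y:
543.2 x − 167.0 y = -2699.30
345.2 x + 19.6 y = 12340.09
Solving: x ≈ 29.400, y ≈ 111.793 km (keep extra digits for the depth step; rounded: 29.4, 111.8).
Then from the Site 1 sphere: z² = 256.45² − (x + 152.6)² − (y + 64.7)² with x = 29.400, y = 111.793, so z ≈ 38.637 ≈ 38.6 km.

(29.4, 111.8, 38.6)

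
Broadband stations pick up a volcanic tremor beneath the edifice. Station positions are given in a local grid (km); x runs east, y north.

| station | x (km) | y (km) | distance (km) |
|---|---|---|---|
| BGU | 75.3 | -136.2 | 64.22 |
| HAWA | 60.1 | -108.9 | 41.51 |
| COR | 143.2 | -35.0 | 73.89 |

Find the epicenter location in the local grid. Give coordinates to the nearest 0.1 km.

x ≈ 79.3 km, y ≈ -72.1 km

Circle about each station: (x − 75.3)² + (y + 136.2)² = 64.22²; (x − 60.1)² + (y + 108.9)² = 41.51²; (x − 143.2)² + (y + 35.0)² = 73.89².
Subtracting the BGU equation from the HAWA and COR equations removes the quadratic terms:
-30.4 x + 54.6 y = -6348.18
135.8 x + 202.4 y = -3824.81
Solving the 2×2 system: x ≈ 79.3, y ≈ -72.1 km.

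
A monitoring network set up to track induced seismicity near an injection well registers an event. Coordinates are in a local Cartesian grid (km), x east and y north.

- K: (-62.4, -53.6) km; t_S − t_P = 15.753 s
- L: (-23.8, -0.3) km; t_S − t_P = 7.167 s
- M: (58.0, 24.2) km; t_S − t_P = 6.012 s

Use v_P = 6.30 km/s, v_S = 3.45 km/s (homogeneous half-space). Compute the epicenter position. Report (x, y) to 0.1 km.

(14.5, 38.7)

Distance from S−P lag: d = Δt · v_P v_S / (v_P − v_S) = Δt · (6.30·3.45)/(6.30−3.45) ≈ 7.6263·Δt.
So d_K = 120.14, d_L = 54.66, d_M = 45.85 km.
Circle about each station: (x + 62.4)² + (y + 53.6)² = 120.14²; (x + 23.8)² + (y + 0.3)² = 54.66²; (x − 58.0)² + (y − 24.2)² = 45.85².
Subtracting the K equation from the L and M equations removes the quadratic terms:
77.2 x + 106.6 y = 5245.71
240.8 x + 155.6 y = 9514.32
Solving the 2×2 system: x ≈ 14.5, y ≈ 38.7 km.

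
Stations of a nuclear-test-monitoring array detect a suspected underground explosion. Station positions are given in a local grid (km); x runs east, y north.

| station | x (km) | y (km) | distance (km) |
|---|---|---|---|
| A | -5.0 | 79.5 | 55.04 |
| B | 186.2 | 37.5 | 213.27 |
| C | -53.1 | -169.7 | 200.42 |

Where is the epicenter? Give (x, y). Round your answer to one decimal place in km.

(-26.9, 29.0)

Circle about each station: (x + 5.0)² + (y − 79.5)² = 55.04²; (x − 186.2)² + (y − 37.5)² = 213.27²; (x + 53.1)² + (y + 169.7)² = 200.42².
Subtracting pairs of circle equations eliminates x²+y² and gives linear equations (the radical axes):
382.4 x − 84.0 y = -12723.25
-96.2 x − 498.4 y = -11866.32
Solving the 2×2 system: x ≈ -26.9, y ≈ 29.0 km.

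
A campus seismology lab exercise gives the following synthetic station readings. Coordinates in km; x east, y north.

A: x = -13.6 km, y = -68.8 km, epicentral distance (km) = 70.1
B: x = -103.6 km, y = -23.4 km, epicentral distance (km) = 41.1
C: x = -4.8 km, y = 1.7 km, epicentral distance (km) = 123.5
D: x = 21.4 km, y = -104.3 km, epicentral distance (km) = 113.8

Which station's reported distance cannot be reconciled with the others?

C

Solve using three stations at a time. Using A, B, D (subtract circle equations pairwise → linear system) gives (x, y) ≈ (-83.1, -59.1).
Distances from that point to each station vs reported:
  A: calculated 70.2 vs reported 70.1 → residual 0.1 km
  B: calculated 41.2 vs reported 41.1 → residual 0.1 km
  C: calculated 99.1 vs reported 123.5 → residual 24.4 km
  D: calculated 113.8 vs reported 113.8 → residual 0.0 km
A, B, D are mutually consistent (residuals ≈ 0); C is off by 24.4 km.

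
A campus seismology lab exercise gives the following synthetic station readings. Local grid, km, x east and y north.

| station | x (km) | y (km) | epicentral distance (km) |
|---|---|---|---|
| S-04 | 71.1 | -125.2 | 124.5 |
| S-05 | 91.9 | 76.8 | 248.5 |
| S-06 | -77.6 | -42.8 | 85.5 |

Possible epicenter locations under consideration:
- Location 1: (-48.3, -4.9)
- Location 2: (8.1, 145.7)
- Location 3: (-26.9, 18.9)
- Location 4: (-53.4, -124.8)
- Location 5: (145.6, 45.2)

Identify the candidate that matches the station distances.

Location 4

For each candidate, compare |candidate − station| to the reported distance:
Location 1: residuals S-04 45.0, S-05 86.2, S-06 37.6 → max 86.2 km
Location 2: residuals S-04 153.6, S-05 140.0, S-06 121.6 → max 153.6 km
Location 3: residuals S-04 49.8, S-05 116.3, S-06 5.6 → max 116.3 km
Location 4: residuals S-04 0.0, S-05 0.0, S-06 0.0 → max 0.0 km
Location 5: residuals S-04 61.5, S-05 186.2, S-06 154.4 → max 186.2 km
Only Location 4 has all residuals ≈ 0.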